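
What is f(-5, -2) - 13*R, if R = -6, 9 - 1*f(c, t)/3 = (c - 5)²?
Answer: -195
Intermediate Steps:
f(c, t) = 27 - 3*(-5 + c)² (f(c, t) = 27 - 3*(c - 5)² = 27 - 3*(-5 + c)²)
f(-5, -2) - 13*R = (27 - 3*(-5 - 5)²) - 13*(-6) = (27 - 3*(-10)²) + 78 = (27 - 3*100) + 78 = (27 - 300) + 78 = -273 + 78 = -195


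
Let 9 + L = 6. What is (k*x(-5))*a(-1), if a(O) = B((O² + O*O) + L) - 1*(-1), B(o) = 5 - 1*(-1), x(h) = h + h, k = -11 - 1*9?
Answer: 1400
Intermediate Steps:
L = -3 (L = -9 + 6 = -3)
k = -20 (k = -11 - 9 = -20)
x(h) = 2*h
B(o) = 6 (B(o) = 5 + 1 = 6)
a(O) = 7 (a(O) = 6 - 1*(-1) = 6 + 1 = 7)
(k*x(-5))*a(-1) = -40*(-5)*7 = -20*(-10)*7 = 200*7 = 1400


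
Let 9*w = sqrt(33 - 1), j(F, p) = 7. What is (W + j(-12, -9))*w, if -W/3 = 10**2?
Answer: -1172*sqrt(2)/9 ≈ -184.16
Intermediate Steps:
W = -300 (W = -3*10**2 = -3*100 = -300)
w = 4*sqrt(2)/9 (w = sqrt(33 - 1)/9 = sqrt(32)/9 = (4*sqrt(2))/9 = 4*sqrt(2)/9 ≈ 0.62854)
(W + j(-12, -9))*w = (-300 + 7)*(4*sqrt(2)/9) = -1172*sqrt(2)/9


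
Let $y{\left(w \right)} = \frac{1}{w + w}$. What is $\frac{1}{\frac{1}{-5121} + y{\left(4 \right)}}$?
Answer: $\frac{40968}{5113} \approx 8.0125$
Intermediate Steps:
$y{\left(w \right)} = \frac{1}{2 w}$
$\frac{1}{\frac{1}{-5121} + y{\left(4 \right)}} = \frac{1}{\frac{1}{-5121} + \frac{1}{2 \cdot 4}} = \frac{1}{- \frac{1}{5121} + \frac{1}{2} \cdot \frac{1}{4}} = \frac{1}{- \frac{1}{5121} + \frac{1}{8}} = \frac{1}{\frac{5113}{40968}} = \frac{40968}{5113}$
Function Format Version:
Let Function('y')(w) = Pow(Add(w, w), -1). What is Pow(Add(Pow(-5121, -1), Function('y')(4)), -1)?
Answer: Rational(40968, 5113) ≈ 8.0125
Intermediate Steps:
Function('y')(w) = Mul(Rational(1, 2), Pow(w, -1)) (Function('y')(w) = Pow(Mul(2, w), -1) = Mul(Rational(1, 2), Pow(w, -1)))
Pow(Add(Pow(-5121, -1), Function('y')(4)), -1) = Pow(Add(Pow(-5121, -1), Mul(Rational(1, 2), Pow(4, -1))), -1) = Pow(Add(Rational(-1, 5121), Mul(Rational(1, 2), Rational(1, 4))), -1) = Pow(Add(Rational(-1, 5121), Rational(1, 8)), -1) = Pow(Rational(5113, 40968), -1) = Rational(40968, 5113)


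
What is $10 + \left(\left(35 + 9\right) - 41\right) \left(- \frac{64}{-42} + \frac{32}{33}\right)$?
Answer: $\frac{1346}{77} \approx 17.481$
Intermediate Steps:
$10 + \left(\left(35 + 9\right) - 41\right) \left(- \frac{64}{-42} + \frac{32}{33}\right) = 10 + \left(44 - 41\right) \left(\left(-64\right) \left(- \frac{1}{42}\right) + 32 \cdot \frac{1}{33}\right) = 10 + 3 \left(\frac{32}{21} + \frac{32}{33}\right) = 10 + 3 \cdot \frac{192}{77} = 10 + \frac{576}{77} = \frac{1346}{77}$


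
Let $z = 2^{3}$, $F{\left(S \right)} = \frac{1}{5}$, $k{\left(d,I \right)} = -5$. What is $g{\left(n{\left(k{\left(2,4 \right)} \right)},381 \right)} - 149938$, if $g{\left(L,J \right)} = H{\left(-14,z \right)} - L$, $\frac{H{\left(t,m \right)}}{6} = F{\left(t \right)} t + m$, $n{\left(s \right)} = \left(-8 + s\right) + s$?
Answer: $- \frac{749444}{5} \approx -1.4989 \cdot 10^{5}$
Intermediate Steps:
$n{\left(s \right)} = -8 + 2 s$
$F{\left(S \right)} = \frac{1}{5}$
$z = 8$
$H{\left(t,m \right)} = 6 m + \frac{6 t}{5}$ ($H{\left(t,m \right)} = 6 \left(\frac{t}{5} + m\right) = 6 \left(m + \frac{t}{5}\right) = 6 m + \frac{6 t}{5}$)
$g{\left(L,J \right)} = \frac{156}{5} - L$ ($g{\left(L,J \right)} = \left(6 \cdot 8 + \frac{6}{5} \left(-14\right)\right) - L = \left(48 - \frac{84}{5}\right) - L = \frac{156}{5} - L$)
$g{\left(n{\left(k{\left(2,4 \right)} \right)},381 \right)} - 149938 = \left(\frac{156}{5} - \left(-8 + 2 \left(-5\right)\right)\right) - 149938 = \left(\frac{156}{5} - \left(-8 - 10\right)\right) - 149938 = \left(\frac{156}{5} - -18\right) - 149938 = \left(\frac{156}{5} + 18\right) - 149938 = \frac{246}{5} - 149938 = - \frac{749444}{5}$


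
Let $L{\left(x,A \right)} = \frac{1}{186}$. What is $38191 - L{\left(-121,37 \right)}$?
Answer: $\frac{7103525}{186} \approx 38191.0$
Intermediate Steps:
$L{\left(x,A \right)} = \frac{1}{186}$
$38191 - L{\left(-121,37 \right)} = 38191 - \frac{1}{186} = \frac{7103525}{186}$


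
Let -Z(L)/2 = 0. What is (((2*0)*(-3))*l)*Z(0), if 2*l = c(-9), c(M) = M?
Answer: 0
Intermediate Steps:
Z(L) = 0 (Z(L) = -2*0 = 0)
l = -9/2 (l = (½)*(-9) = -9/2 ≈ -4.5000)
(((2*0)*(-3))*l)*Z(0) = (((2*0)*(-3))*(-9/2))*0 = ((0*(-3))*(-9/2))*0 = (0*(-9/2))*0 = 0*0 = 0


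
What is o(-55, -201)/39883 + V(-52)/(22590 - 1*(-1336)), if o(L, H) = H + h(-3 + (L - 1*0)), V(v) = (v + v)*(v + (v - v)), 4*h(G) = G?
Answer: 210531211/954240658 ≈ 0.22063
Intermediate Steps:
h(G) = G/4
V(v) = 2*v**2 (V(v) = (2*v)*(v + 0) = (2*v)*v = 2*v**2)
o(L, H) = -3/4 + H + L/4 (o(L, H) = H + (-3 + (L - 1*0))/4 = H + (-3 + (L + 0))/4 = H + (-3 + L)/4 = H + (-3/4 + L/4) = -3/4 + H + L/4)
o(-55, -201)/39883 + V(-52)/(22590 - 1*(-1336)) = (-3/4 - 201 + (1/4)*(-55))/39883 + (2*(-52)**2)/(22590 - 1*(-1336)) = (-3/4 - 201 - 55/4)*(1/39883) + (2*2704)/(22590 + 1336) = -431/2*1/39883 + 5408/23926 = -431/79766 + 5408*(1/23926) = -431/79766 + 2704/11963 = 210531211/954240658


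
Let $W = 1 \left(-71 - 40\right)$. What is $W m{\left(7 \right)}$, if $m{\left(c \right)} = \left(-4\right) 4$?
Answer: $1776$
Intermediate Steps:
$m{\left(c \right)} = -16$
$W = -111$ ($W = 1 \left(-111\right) = -111$)
$W m{\left(7 \right)} = \left(-111\right) \left(-16\right) = 1776$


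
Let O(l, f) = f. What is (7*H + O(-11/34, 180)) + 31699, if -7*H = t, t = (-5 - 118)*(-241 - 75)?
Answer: -6989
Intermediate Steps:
t = 38868 (t = -123*(-316) = 38868)
H = -38868/7 (H = -1/7*38868 = -38868/7 ≈ -5552.6)
(7*H + O(-11/34, 180)) + 31699 = (7*(-38868/7) + 180) + 31699 = (-38868 + 180) + 31699 = -38688 + 31699 = -6989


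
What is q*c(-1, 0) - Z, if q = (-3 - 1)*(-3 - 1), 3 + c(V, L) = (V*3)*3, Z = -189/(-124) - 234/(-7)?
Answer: -196995/868 ≈ -226.95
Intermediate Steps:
Z = 30339/868 (Z = -189*(-1/124) - 234*(-1/7) = 189/124 + 234/7 = 30339/868 ≈ 34.953)
c(V, L) = -3 + 9*V (c(V, L) = -3 + (V*3)*3 = -3 + (3*V)*3 = -3 + 9*V)
q = 16 (q = -4*(-4) = 16)
q*c(-1, 0) - Z = 16*(-3 + 9*(-1)) - 1*30339/868 = 16*(-3 - 9) - 30339/868 = 16*(-12) - 30339/868 = -192 - 30339/868 = -196995/868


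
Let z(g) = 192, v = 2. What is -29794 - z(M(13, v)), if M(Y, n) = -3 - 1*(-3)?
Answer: -29986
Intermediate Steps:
M(Y, n) = 0 (M(Y, n) = -3 + 3 = 0)
-29794 - z(M(13, v)) = -29794 - 1*192 = -29794 - 192 = -29986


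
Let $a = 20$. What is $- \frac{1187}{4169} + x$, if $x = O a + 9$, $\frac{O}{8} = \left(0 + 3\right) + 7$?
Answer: $\frac{6706734}{4169} \approx 1608.7$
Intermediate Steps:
$O = 80$ ($O = 8 \left(\left(0 + 3\right) + 7\right) = 8 \left(3 + 7\right) = 8 \cdot 10 = 80$)
$x = 1609$ ($x = 80 \cdot 20 + 9 = 1600 + 9 = 1609$)
$- \frac{1187}{4169} + x = - \frac{1187}{4169} + 1609 = \frac{6706734}{4169}$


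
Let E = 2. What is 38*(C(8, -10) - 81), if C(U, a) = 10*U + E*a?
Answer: -798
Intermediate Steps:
C(U, a) = 2*a + 10*U (C(U, a) = 10*U + 2*a = 2*a + 10*U)
38*(C(8, -10) - 81) = 38*((2*(-10) + 10*8) - 81) = 38*((-20 + 80) - 81) = 38*(60 - 81) = 38*(-21) = -798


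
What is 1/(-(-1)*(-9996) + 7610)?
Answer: -1/2386 ≈ -0.00041911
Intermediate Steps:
1/(-(-1)*(-9996) + 7610) = 1/(-1*9996 + 7610) = 1/(-9996 + 7610) = 1/(-2386) = -1/2386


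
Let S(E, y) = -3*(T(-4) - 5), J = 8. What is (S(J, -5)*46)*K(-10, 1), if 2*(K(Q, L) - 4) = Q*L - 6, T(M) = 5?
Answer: 0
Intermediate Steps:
K(Q, L) = 1 + L*Q/2 (K(Q, L) = 4 + (Q*L - 6)/2 = 4 + (L*Q - 6)/2 = 4 + (-6 + L*Q)/2 = 4 + (-3 + L*Q/2) = 1 + L*Q/2)
S(E, y) = 0 (S(E, y) = -3*(5 - 5) = -3*0 = 0)
(S(J, -5)*46)*K(-10, 1) = (0*46)*(1 + (½)*1*(-10)) = 0*(1 - 5) = 0*(-4) = 0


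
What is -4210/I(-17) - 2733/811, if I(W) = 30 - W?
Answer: -3542761/38117 ≈ -92.944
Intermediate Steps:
-4210/I(-17) - 2733/811 = -4210/(30 - 1*(-17)) - 2733/811 = -4210/(30 + 17) - 2733*1/811 = -4210/47 - 2733/811 = -3542761/38117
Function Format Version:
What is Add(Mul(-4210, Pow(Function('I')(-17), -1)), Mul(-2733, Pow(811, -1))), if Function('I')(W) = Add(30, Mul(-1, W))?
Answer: Rational(-3542761, 38117) ≈ -92.944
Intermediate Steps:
Add(Mul(-4210, Pow(Function('I')(-17), -1)), Mul(-2733, Pow(811, -1))) = Add(Mul(-4210, Pow(Add(30, Mul(-1, -17)), -1)), Mul(-2733, Pow(811, -1))) = Add(Mul(-4210, Pow(Add(30, 17), -1)), Mul(-2733, Rational(1, 811))) = Add(Mul(-4210, Pow(47, -1)), Rational(-2733, 811)) = Add(Mul(-4210, Rational(1, 47)), Rational(-2733, 811)) = Add(Rational(-4210, 47), Rational(-2733, 811)) = Rational(-3542761, 38117)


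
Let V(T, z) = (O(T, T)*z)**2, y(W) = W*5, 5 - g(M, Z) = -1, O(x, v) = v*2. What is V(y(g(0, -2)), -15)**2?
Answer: 656100000000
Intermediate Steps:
O(x, v) = 2*v
g(M, Z) = 6 (g(M, Z) = 5 - 1*(-1) = 5 + 1 = 6)
y(W) = 5*W
V(T, z) = 4*T**2*z**2 (V(T, z) = ((2*T)*z)**2 = (2*T*z)**2 = 4*T**2*z**2)
V(y(g(0, -2)), -15)**2 = (4*(5*6)**2*(-15)**2)**2 = (4*30**2*225)**2 = (4*900*225)**2 = 810000**2 = 656100000000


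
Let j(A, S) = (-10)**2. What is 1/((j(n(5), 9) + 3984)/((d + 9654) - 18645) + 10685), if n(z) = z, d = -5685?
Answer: 3669/39202244 ≈ 9.3592e-5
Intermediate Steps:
j(A, S) = 100
1/((j(n(5), 9) + 3984)/((d + 9654) - 18645) + 10685) = 1/((100 + 3984)/((-5685 + 9654) - 18645) + 10685) = 1/(4084/(3969 - 18645) + 10685) = 1/(4084/(-14676) + 10685) = 1/(4084*(-1/14676) + 10685) = 1/(-1021/3669 + 10685) = 1/(39202244/3669) = 3669/39202244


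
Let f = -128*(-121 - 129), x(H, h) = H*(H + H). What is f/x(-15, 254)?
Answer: 640/9 ≈ 71.111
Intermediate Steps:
x(H, h) = 2*H² (x(H, h) = H*(2*H) = 2*H²)
f = 32000 (f = -128*(-250) = 32000)
f/x(-15, 254) = 32000/((2*(-15)²)) = 32000/((2*225)) = 32000/450 = 32000*(1/450) = 640/9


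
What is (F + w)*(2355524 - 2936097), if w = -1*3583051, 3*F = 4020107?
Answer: 3906702423358/3 ≈ 1.3022e+12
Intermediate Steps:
F = 4020107/3 (F = (1/3)*4020107 = 4020107/3 ≈ 1.3400e+6)
w = -3583051
(F + w)*(2355524 - 2936097) = (4020107/3 - 3583051)*(2355524 - 2936097) = -6729046/3*(-580573) = 3906702423358/3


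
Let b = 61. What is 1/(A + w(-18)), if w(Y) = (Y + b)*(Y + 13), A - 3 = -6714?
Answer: -1/6926 ≈ -0.00014438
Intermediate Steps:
A = -6711 (A = 3 - 6714 = -6711)
w(Y) = (13 + Y)*(61 + Y) (w(Y) = (Y + 61)*(Y + 13) = (61 + Y)*(13 + Y) = (13 + Y)*(61 + Y))
1/(A + w(-18)) = 1/(-6711 + (793 + (-18)**2 + 74*(-18))) = 1/(-6711 + (793 + 324 - 1332)) = 1/(-6711 - 215) = 1/(-6926) = -1/6926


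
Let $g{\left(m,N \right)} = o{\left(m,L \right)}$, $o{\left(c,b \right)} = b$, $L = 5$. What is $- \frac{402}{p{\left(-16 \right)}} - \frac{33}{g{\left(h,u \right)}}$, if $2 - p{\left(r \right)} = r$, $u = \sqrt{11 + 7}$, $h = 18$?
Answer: $- \frac{434}{15} \approx -28.933$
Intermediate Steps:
$u = 3 \sqrt{2}$ ($u = \sqrt{18} = 3 \sqrt{2} \approx 4.2426$)
$p{\left(r \right)} = 2 - r$
$g{\left(m,N \right)} = 5$
$- \frac{402}{p{\left(-16 \right)}} - \frac{33}{g{\left(h,u \right)}} = - \frac{402}{2 - -16} - \frac{33}{5} = - \frac{402}{2 + 16} - \frac{33}{5} = - \frac{402}{18} - \frac{33}{5} = \left(-402\right) \frac{1}{18} - \frac{33}{5} = - \frac{67}{3} - \frac{33}{5} = - \frac{434}{15}$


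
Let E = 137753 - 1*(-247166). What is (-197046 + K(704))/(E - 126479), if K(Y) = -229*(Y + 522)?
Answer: -11945/6461 ≈ -1.8488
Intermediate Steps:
E = 384919 (E = 137753 + 247166 = 384919)
K(Y) = -119538 - 229*Y (K(Y) = -229*(522 + Y) = -119538 - 229*Y)
(-197046 + K(704))/(E - 126479) = (-197046 + (-119538 - 229*704))/(384919 - 126479) = (-197046 + (-119538 - 161216))/258440 = (-197046 - 280754)*(1/258440) = -477800*1/258440 = -11945/6461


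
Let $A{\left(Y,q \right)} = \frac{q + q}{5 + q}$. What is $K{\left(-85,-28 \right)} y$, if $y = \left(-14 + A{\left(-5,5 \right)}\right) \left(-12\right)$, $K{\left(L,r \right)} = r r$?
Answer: $122304$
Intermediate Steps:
$A{\left(Y,q \right)} = \frac{2 q}{5 + q}$
$K{\left(L,r \right)} = r^{2}$
$y = 156$ ($y = \left(-14 + 2 \cdot 5 \frac{1}{5 + 5}\right) \left(-12\right) = \left(-14 + 2 \cdot 5 \cdot \frac{1}{10}\right) \left(-12\right) = \left(-14 + 1\right) \left(-12\right) = \left(-13\right) \left(-12\right) = 156$)
$K{\left(-85,-28 \right)} y = \left(-28\right)^{2} \cdot 156 = 784 \cdot 156 = 122304$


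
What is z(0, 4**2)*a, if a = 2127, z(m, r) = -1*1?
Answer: -2127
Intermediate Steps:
z(m, r) = -1
z(0, 4**2)*a = -1*2127 = -2127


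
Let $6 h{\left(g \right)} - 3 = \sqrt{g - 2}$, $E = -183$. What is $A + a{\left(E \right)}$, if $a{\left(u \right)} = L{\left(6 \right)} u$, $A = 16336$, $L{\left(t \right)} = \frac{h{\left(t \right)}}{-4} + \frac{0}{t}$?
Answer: $\frac{130993}{8} \approx 16374.0$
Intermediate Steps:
$h{\left(g \right)} = \frac{1}{2} + \frac{\sqrt{-2 + g}}{6}$ ($h{\left(g \right)} = \frac{1}{2} + \frac{\sqrt{g - 2}}{6} = \frac{1}{2} + \frac{\sqrt{-2 + g}}{6}$)
$L{\left(t \right)} = - \frac{1}{8} - \frac{\sqrt{-2 + t}}{24}$ ($L{\left(t \right)} = \frac{\frac{1}{2} + \frac{\sqrt{-2 + t}}{6}}{-4} + \frac{0}{t} = \left(\frac{1}{2} + \frac{\sqrt{-2 + t}}{6}\right) \left(- \frac{1}{4}\right) + 0 = \left(- \frac{1}{8} - \frac{\sqrt{-2 + t}}{24}\right) + 0 = - \frac{1}{8} - \frac{\sqrt{-2 + t}}{24}$)
$a{\left(u \right)} = - \frac{5 u}{24}$ ($a{\left(u \right)} = \left(- \frac{1}{8} - \frac{\sqrt{-2 + 6}}{24}\right) u = \left(- \frac{1}{8} - \frac{\sqrt{4}}{24}\right) u = \left(- \frac{1}{8} - \frac{1}{12}\right) u = - \frac{5 u}{24}$)
$A + a{\left(E \right)} = 16336 - - \frac{305}{8} = 16336 + \frac{305}{8} = \frac{130993}{8}$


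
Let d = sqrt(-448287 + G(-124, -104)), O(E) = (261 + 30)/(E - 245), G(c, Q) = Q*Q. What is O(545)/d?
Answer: -97*I*sqrt(437471)/43747100 ≈ -0.0014665*I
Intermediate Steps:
G(c, Q) = Q**2
O(E) = 291/(-245 + E)
d = I*sqrt(437471) (d = sqrt(-448287 + (-104)**2) = sqrt(-448287 + 10816) = sqrt(-437471) = I*sqrt(437471) ≈ 661.42*I)
O(545)/d = (291/(-245 + 545))/((I*sqrt(437471))) = (291/300)*(-I*sqrt(437471)/437471) = (291*(1/300))*(-I*sqrt(437471)/437471) = 97*(-I*sqrt(437471)/437471)/100 = -97*I*sqrt(437471)/43747100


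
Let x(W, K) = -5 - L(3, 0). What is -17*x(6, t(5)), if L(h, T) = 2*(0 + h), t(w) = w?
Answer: 187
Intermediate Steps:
L(h, T) = 2*h
x(W, K) = -11 (x(W, K) = -5 - 2*3 = -5 - 1*6 = -5 - 6 = -11)
-17*x(6, t(5)) = -17*(-11) = 187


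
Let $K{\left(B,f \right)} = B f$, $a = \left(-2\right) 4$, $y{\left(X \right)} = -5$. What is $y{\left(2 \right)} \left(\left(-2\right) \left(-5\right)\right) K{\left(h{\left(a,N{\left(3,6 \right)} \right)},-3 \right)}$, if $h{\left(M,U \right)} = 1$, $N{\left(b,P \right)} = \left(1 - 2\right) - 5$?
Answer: $150$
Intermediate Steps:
$N{\left(b,P \right)} = -6$ ($N{\left(b,P \right)} = -1 - 5 = -6$)
$a = -8$
$y{\left(2 \right)} \left(\left(-2\right) \left(-5\right)\right) K{\left(h{\left(a,N{\left(3,6 \right)} \right)},-3 \right)} = - 5 \left(\left(-2\right) \left(-5\right)\right) 1 \left(-3\right) = \left(-5\right) 10 \left(-3\right) = \left(-50\right) \left(-3\right) = 150$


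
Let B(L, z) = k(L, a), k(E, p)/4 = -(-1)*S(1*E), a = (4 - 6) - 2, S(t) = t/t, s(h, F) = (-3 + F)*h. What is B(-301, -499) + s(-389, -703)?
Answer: 274638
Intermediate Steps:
s(h, F) = h*(-3 + F)
S(t) = 1
a = -4 (a = -2 - 2 = -4)
k(E, p) = 4 (k(E, p) = 4*(-(-1)) = 4*(-1*(-1)) = 4*1 = 4)
B(L, z) = 4
B(-301, -499) + s(-389, -703) = 4 - 389*(-3 - 703) = 4 - 389*(-706) = 4 + 274634 = 274638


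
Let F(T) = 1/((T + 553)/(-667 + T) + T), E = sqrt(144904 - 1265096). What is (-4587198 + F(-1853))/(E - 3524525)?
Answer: 3773749967290222500/2899521080472433421 + 8565693175200*I*sqrt(17503)/2899521080472433421 ≈ 1.3015 + 0.00039083*I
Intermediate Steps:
E = 8*I*sqrt(17503) (E = sqrt(-1120192) = 8*I*sqrt(17503) ≈ 1058.4*I)
F(T) = 1/(T + (553 + T)/(-667 + T)) (F(T) = 1/((553 + T)/(-667 + T) + T) = 1/(T + (553 + T)/(-667 + T)))
(-4587198 + F(-1853))/(E - 3524525) = (-4587198 + (-667 - 1853)/(553 + (-1853)**2 - 666*(-1853)))/(8*I*sqrt(17503) - 3524525) = (-4587198 - 2520/(553 + 3433609 + 1234098))/(-3524525 + 8*I*sqrt(17503)) = (-4587198 - 2520/4668260)/(-3524525 + 8*I*sqrt(17503)) = (-4587198 + (1/4668260)*(-2520))/(-3524525 + 8*I*sqrt(17503)) = (-4587198 - 126/233413)/(-3524525 + 8*I*sqrt(17503)) = -1070711646900/(233413*(-3524525 + 8*I*sqrt(17503)))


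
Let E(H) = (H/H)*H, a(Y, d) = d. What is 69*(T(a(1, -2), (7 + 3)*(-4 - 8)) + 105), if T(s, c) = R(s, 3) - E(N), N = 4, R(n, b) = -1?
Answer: 6900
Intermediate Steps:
E(H) = H (E(H) = 1*H = H)
T(s, c) = -5 (T(s, c) = -1 - 1*4 = -1 - 4 = -5)
69*(T(a(1, -2), (7 + 3)*(-4 - 8)) + 105) = 69*(-5 + 105) = 69*100 = 6900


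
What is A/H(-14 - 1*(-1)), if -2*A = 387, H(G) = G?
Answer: 387/26 ≈ 14.885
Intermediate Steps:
A = -387/2 (A = -½*387 = -387/2 ≈ -193.50)
A/H(-14 - 1*(-1)) = -387/(2*(-14 - 1*(-1))) = -387/(2*(-14 + 1)) = -387/2/(-13) = -387/2*(-1/13) = 387/26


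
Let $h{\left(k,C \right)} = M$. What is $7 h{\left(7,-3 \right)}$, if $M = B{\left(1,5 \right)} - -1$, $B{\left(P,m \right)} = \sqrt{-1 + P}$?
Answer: $7$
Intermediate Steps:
$M = 1$ ($M = \sqrt{-1 + 1} - -1 = \sqrt{0} + 1 = 0 + 1 = 1$)
$h{\left(k,C \right)} = 1$
$7 h{\left(7,-3 \right)} = 7 \cdot 1 = 7$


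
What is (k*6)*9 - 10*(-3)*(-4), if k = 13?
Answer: 582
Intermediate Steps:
(k*6)*9 - 10*(-3)*(-4) = (13*6)*9 - 10*(-3)*(-4) = 78*9 - (-30)*(-4) = 702 - 1*120 = 702 - 120 = 582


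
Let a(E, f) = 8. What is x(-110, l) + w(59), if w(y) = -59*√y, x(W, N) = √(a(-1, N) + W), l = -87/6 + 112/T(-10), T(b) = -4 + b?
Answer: -59*√59 + I*√102 ≈ -453.19 + 10.1*I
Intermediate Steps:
l = -45/2 (l = -87/6 + 112/(-4 - 10) = -87*⅙ + 112/(-14) = -29/2 + 112*(-1/14) = -29/2 - 8 = -45/2 ≈ -22.500)
x(W, N) = √(8 + W)
x(-110, l) + w(59) = √(8 - 110) - 59*√59 = √(-102) - 59*√59 = I*√102 - 59*√59 = -59*√59 + I*√102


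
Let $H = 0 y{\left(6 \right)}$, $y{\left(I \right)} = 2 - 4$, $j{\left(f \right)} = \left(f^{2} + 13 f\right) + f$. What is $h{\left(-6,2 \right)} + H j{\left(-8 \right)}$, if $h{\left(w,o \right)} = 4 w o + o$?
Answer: $-46$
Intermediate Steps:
$j{\left(f \right)} = f^{2} + 14 f$
$h{\left(w,o \right)} = o + 4 o w$ ($h{\left(w,o \right)} = 4 o w + o = o + 4 o w$)
$y{\left(I \right)} = -2$
$H = 0$ ($H = 0 \left(-2\right) = 0$)
$h{\left(-6,2 \right)} + H j{\left(-8 \right)} = 2 \left(1 + 4 \left(-6\right)\right) + 0 \left(- 8 \left(14 - 8\right)\right) = 2 \left(1 - 24\right) + 0 \left(\left(-8\right) 6\right) = 2 \left(-23\right) + 0 \left(-48\right) = -46 + 0 = -46$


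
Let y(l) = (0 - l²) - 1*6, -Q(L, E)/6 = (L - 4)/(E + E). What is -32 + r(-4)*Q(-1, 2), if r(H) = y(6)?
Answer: -347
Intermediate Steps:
Q(L, E) = -3*(-4 + L)/E (Q(L, E) = -6*(L - 4)/(E + E) = -6*(-4 + L)/(2*E) = -6*(-4 + L)*1/(2*E) = -3*(-4 + L)/E)
y(l) = -6 - l² (y(l) = -l² - 6 = -6 - l²)
r(H) = -42 (r(H) = -6 - 1*6² = -6 - 1*36 = -6 - 36 = -42)
-32 + r(-4)*Q(-1, 2) = -32 - 126*(4 - 1*(-1))/2 = -32 - 126*(4 + 1)/2 = -32 - 126*5/2 = -32 - 42*15/2 = -32 - 315 = -347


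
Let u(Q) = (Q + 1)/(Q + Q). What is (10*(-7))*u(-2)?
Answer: -35/2 ≈ -17.500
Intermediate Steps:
u(Q) = (1 + Q)/(2*Q) (u(Q) = (1 + Q)/((2*Q)) = (1 + Q)*(1/(2*Q)) = (1 + Q)/(2*Q))
(10*(-7))*u(-2) = (10*(-7))*((½)*(1 - 2)/(-2)) = -35*(-1)*(-1)/2 = -70*¼ = -35/2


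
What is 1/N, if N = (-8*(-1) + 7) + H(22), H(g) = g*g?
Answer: 1/499 ≈ 0.0020040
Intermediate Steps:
H(g) = g**2
N = 499 (N = (-8*(-1) + 7) + 22**2 = (8 + 7) + 484 = 15 + 484 = 499)
1/N = 1/499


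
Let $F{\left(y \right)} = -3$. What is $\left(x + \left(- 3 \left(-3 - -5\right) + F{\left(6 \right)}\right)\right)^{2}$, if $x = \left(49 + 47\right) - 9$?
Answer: $6084$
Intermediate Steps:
$x = 87$ ($x = 96 - 9 = 87$)
$\left(x + \left(- 3 \left(-3 - -5\right) + F{\left(6 \right)}\right)\right)^{2} = \left(87 - \left(3 + 3 \left(-3 - -5\right)\right)\right)^{2} = \left(87 - \left(3 + 3 \left(-3 + 5\right)\right)\right)^{2} = \left(87 - 9\right)^{2} = 78^{2} = 6084$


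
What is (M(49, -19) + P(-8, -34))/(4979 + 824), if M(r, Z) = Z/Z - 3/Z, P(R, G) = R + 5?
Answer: -5/15751 ≈ -0.00031744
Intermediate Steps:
P(R, G) = 5 + R
M(r, Z) = 1 - 3/Z
(M(49, -19) + P(-8, -34))/(4979 + 824) = ((-3 - 19)/(-19) + (5 - 8))/(4979 + 824) = (-1/19*(-22) - 3)/5803 = (22/19 - 3)*(1/5803) = -35/19*1/5803 = -5/15751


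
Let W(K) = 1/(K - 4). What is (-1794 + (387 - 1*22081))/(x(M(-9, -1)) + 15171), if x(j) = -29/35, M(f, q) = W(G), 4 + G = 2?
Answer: -205520/132739 ≈ -1.5483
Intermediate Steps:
G = -2 (G = -4 + 2 = -2)
W(K) = 1/(-4 + K)
M(f, q) = -1/6 (M(f, q) = 1/(-4 - 2) = 1/(-6) = -1/6)
x(j) = -29/35 (x(j) = -29*1/35 = -29/35)
(-1794 + (387 - 1*22081))/(x(M(-9, -1)) + 15171) = (-1794 + (387 - 1*22081))/(-29/35 + 15171) = (-1794 + (387 - 22081))/(530956/35) = (-1794 - 21694)*(35/530956) = -23488*35/530956 = -205520/132739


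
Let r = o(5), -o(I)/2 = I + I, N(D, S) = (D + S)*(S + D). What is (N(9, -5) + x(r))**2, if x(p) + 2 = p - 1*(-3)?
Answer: 9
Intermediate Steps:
N(D, S) = (D + S)**2 (N(D, S) = (D + S)*(D + S) = (D + S)**2)
o(I) = -4*I (o(I) = -2*(I + I) = -4*I)
r = -20 (r = -4*5 = -20)
x(p) = 1 + p (x(p) = -2 + (p - 1*(-3)) = -2 + (p + 3) = -2 + (3 + p) = 1 + p)
(N(9, -5) + x(r))**2 = ((9 - 5)**2 + (1 - 20))**2 = (4**2 - 19)**2 = (16 - 19)**2 = (-3)**2 = 9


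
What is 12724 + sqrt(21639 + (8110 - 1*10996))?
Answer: 12724 + sqrt(18753) ≈ 12861.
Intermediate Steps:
12724 + sqrt(21639 + (8110 - 1*10996)) = 12724 + sqrt(21639 + (8110 - 10996)) = 12724 + sqrt(21639 - 2886) = 12724 + sqrt(18753)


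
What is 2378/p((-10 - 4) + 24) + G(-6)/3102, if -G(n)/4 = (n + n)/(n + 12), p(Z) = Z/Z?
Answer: 3688282/1551 ≈ 2378.0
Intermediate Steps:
p(Z) = 1
G(n) = -8*n/(12 + n) (G(n) = -4*(n + n)/(n + 12) = -4*2*n/(12 + n) = -8*n/(12 + n))
2378/p((-10 - 4) + 24) + G(-6)/3102 = 2378/1 - 8*(-6)/(12 - 6)/3102 = 2378*1 - 8*(-6)/6*(1/3102) = 2378 - 8*(-6)*⅙*(1/3102) = 2378 + 8*(1/3102) = 2378 + 4/1551 = 3688282/1551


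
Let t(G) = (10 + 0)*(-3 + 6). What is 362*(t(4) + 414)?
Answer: 160728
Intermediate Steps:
t(G) = 30 (t(G) = 10*3 = 30)
362*(t(4) + 414) = 362*(30 + 414) = 362*444 = 160728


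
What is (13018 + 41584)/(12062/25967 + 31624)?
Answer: 708925067/410596235 ≈ 1.7266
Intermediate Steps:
(13018 + 41584)/(12062/25967 + 31624) = 54602/(12062*(1/25967) + 31624) = 54602/(12062/25967 + 31624) = 54602/(821192470/25967) = 54602*(25967/821192470) = 708925067/410596235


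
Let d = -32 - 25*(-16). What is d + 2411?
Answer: 2779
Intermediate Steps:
d = 368 (d = -32 + 400 = 368)
d + 2411 = 368 + 2411 = 2779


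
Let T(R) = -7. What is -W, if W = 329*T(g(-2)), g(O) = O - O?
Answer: 2303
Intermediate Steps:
g(O) = 0
W = -2303 (W = 329*(-7) = -2303)
-W = -1*(-2303) = 2303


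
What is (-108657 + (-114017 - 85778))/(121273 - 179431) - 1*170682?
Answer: -4963107652/29079 ≈ -1.7068e+5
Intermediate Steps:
(-108657 + (-114017 - 85778))/(121273 - 179431) - 1*170682 = (-108657 - 199795)/(-58158) - 170682 = -308452*(-1/58158) - 170682 = 154226/29079 - 170682 = -4963107652/29079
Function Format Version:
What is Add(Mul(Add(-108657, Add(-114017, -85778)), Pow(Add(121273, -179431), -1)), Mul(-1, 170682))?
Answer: Rational(-4963107652, 29079) ≈ -1.7068e+5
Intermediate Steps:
Add(Mul(Add(-108657, Add(-114017, -85778)), Pow(Add(121273, -179431), -1)), Mul(-1, 170682)) = Add(Mul(Add(-108657, -199795), Pow(-58158, -1)), -170682) = Add(Mul(-308452, Rational(-1, 58158)), -170682) = Add(Rational(154226, 29079), -170682) = Rational(-4963107652, 29079)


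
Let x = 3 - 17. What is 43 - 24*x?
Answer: 379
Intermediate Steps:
x = -14
43 - 24*x = 43 - 24*(-14) = 43 + 336 = 379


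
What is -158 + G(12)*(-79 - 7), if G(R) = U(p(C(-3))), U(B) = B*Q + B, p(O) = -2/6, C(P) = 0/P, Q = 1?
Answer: -302/3 ≈ -100.67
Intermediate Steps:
C(P) = 0
p(O) = -⅓ (p(O) = -2*⅙ = -⅓)
U(B) = 2*B (U(B) = B*1 + B = B + B = 2*B)
G(R) = -⅔ (G(R) = 2*(-⅓) = -⅔)
-158 + G(12)*(-79 - 7) = -158 - 2*(-79 - 7)/3 = -158 - ⅔*(-86) = -158 + 172/3 = -302/3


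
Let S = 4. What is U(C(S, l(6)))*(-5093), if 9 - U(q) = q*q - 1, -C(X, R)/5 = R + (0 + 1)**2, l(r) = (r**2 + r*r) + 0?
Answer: 678463995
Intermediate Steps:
l(r) = 2*r**2 (l(r) = (r**2 + r**2) + 0 = 2*r**2 + 0 = 2*r**2)
C(X, R) = -5 - 5*R (C(X, R) = -5*(R + (0 + 1)**2) = -5*(R + 1**2) = -5*(R + 1) = -5*(1 + R) = -5 - 5*R)
U(q) = 10 - q**2 (U(q) = 9 - (q*q - 1) = 9 - (q**2 - 1) = 9 - (-1 + q**2) = 9 + (1 - q**2) = 10 - q**2)
U(C(S, l(6)))*(-5093) = (10 - (-5 - 10*6**2)**2)*(-5093) = (10 - (-5 - 10*36)**2)*(-5093) = (10 - (-5 - 5*72)**2)*(-5093) = (10 - (-5 - 360)**2)*(-5093) = (10 - 1*(-365)**2)*(-5093) = (10 - 1*133225)*(-5093) = (10 - 133225)*(-5093) = -133215*(-5093) = 678463995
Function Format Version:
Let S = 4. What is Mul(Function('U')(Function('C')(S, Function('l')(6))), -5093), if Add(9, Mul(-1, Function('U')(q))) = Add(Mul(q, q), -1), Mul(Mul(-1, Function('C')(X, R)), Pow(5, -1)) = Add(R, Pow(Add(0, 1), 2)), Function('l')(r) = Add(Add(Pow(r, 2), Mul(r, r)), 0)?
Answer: 678463995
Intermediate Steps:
Function('l')(r) = Mul(2, Pow(r, 2)) (Function('l')(r) = Add(Add(Pow(r, 2), Pow(r, 2)), 0) = Add(Mul(2, Pow(r, 2)), 0) = Mul(2, Pow(r, 2)))
Function('C')(X, R) = Add(-5, Mul(-5, R)) (Function('C')(X, R) = Mul(-5, Add(R, Pow(Add(0, 1), 2))) = Mul(-5, Add(R, Pow(1, 2))) = Mul(-5, Add(R, 1)) = Mul(-5, Add(1, R)) = Add(-5, Mul(-5, R)))
Function('U')(q) = Add(10, Mul(-1, Pow(q, 2))) (Function('U')(q) = Add(9, Mul(-1, Add(Mul(q, q), -1))) = Add(9, Mul(-1, Add(Pow(q, 2), -1))) = Add(9, Mul(-1, Add(-1, Pow(q, 2)))) = Add(9, Add(1, Mul(-1, Pow(q, 2)))) = Add(10, Mul(-1, Pow(q, 2))))
Mul(Function('U')(Function('C')(S, Function('l')(6))), -5093) = Mul(Add(10, Mul(-1, Pow(Add(-5, Mul(-5, Mul(2, Pow(6, 2)))), 2))), -5093) = Mul(Add(10, Mul(-1, Pow(Add(-5, Mul(-5, Mul(2, 36))), 2))), -5093) = Mul(Add(10, Mul(-1, Pow(Add(-5, Mul(-5, 72)), 2))), -5093) = Mul(Add(10, Mul(-1, Pow(Add(-5, -360), 2))), -5093) = Mul(Add(10, Mul(-1, Pow(-365, 2))), -5093) = Mul(Add(10, Mul(-1, 133225)), -5093) = Mul(Add(10, -133225), -5093) = Mul(-133215, -5093) = 678463995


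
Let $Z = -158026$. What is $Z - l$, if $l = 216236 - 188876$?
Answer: $-185386$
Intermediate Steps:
$l = 27360$ ($l = 216236 - 188876 = 27360$)
$Z - l = -158026 - 27360 = -185386$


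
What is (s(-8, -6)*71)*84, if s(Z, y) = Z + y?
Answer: -83496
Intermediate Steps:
(s(-8, -6)*71)*84 = ((-8 - 6)*71)*84 = -14*71*84 = -994*84 = -83496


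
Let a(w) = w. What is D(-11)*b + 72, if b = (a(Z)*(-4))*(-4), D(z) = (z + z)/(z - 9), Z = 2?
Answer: 536/5 ≈ 107.20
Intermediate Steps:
D(z) = 2*z/(-9 + z) (D(z) = (2*z)/(-9 + z) = 2*z/(-9 + z))
b = 32 (b = (2*(-4))*(-4) = -8*(-4) = 32)
D(-11)*b + 72 = (2*(-11)/(-9 - 11))*32 + 72 = (2*(-11)/(-20))*32 + 72 = (2*(-11)*(-1/20))*32 + 72 = (11/10)*32 + 72 = 176/5 + 72 = 536/5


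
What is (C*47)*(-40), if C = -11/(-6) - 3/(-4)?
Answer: -14570/3 ≈ -4856.7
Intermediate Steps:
C = 31/12 (C = -11*(-⅙) - 3*(-¼) = 11/6 + ¾ = 31/12 ≈ 2.5833)
(C*47)*(-40) = ((31/12)*47)*(-40) = (1457/12)*(-40) = -14570/3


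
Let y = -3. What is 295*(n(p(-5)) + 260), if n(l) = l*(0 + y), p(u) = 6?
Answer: 71390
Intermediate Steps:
n(l) = -3*l (n(l) = l*(0 - 3) = l*(-3) = -3*l)
295*(n(p(-5)) + 260) = 295*(-3*6 + 260) = 295*(-18 + 260) = 295*242 = 71390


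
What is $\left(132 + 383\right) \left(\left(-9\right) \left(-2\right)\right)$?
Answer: $9270$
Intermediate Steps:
$\left(132 + 383\right) \left(\left(-9\right) \left(-2\right)\right) = 515 \cdot 18 = 9270$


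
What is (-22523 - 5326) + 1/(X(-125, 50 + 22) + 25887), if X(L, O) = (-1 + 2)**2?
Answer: -720954911/25888 ≈ -27849.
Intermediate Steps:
X(L, O) = 1 (X(L, O) = 1**2 = 1)
(-22523 - 5326) + 1/(X(-125, 50 + 22) + 25887) = (-22523 - 5326) + 1/(1 + 25887) = -27849 + 1/25888 = -720954911/25888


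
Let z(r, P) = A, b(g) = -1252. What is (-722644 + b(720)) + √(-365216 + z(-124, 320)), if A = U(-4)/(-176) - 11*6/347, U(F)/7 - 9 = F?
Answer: -723896 + 3*I*√9459584289969/15268 ≈ -7.239e+5 + 604.33*I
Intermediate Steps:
U(F) = 63 + 7*F
A = -23761/61072 (A = (63 + 7*(-4))/(-176) - 11*6/347 = (63 - 28)*(-1/176) - 66*1/347 = 35*(-1/176) - 66/347 = -35/176 - 66/347 = -23761/61072 ≈ -0.38907)
z(r, P) = -23761/61072
(-722644 + b(720)) + √(-365216 + z(-124, 320)) = (-722644 - 1252) + √(-365216 - 23761/61072) = -723896 + √(-22304495313/61072) = -723896 + 3*I*√9459584289969/15268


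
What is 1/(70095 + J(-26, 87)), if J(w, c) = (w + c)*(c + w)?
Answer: 1/73816 ≈ 1.3547e-5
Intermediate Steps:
J(w, c) = (c + w)² (J(w, c) = (c + w)*(c + w) = (c + w)²)
1/(70095 + J(-26, 87)) = 1/(70095 + (87 - 26)²) = 1/(70095 + 61²) = 1/(70095 + 3721) = 1/73816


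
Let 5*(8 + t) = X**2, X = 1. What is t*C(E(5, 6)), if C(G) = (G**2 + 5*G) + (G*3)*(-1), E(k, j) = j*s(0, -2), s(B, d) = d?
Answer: -936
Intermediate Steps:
t = -39/5 (t = -8 + (1/5)*1**2 = -8 + (1/5)*1 = -8 + 1/5 = -39/5 ≈ -7.8000)
E(k, j) = -2*j (E(k, j) = j*(-2) = -2*j)
C(G) = G**2 + 2*G (C(G) = (G**2 + 5*G) + (3*G)*(-1) = (G**2 + 5*G) - 3*G = G**2 + 2*G)
t*C(E(5, 6)) = -39*(-2*6)*(2 - 2*6)/5 = -(-468)*(2 - 12)/5 = -(-468)*(-10)/5 = -39/5*120 = -936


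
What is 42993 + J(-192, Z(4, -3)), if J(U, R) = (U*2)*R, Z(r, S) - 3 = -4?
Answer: 43377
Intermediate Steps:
Z(r, S) = -1 (Z(r, S) = 3 - 4 = -1)
J(U, R) = 2*R*U (J(U, R) = (2*U)*R = 2*R*U)
42993 + J(-192, Z(4, -3)) = 42993 + 2*(-1)*(-192) = 42993 + 384 = 43377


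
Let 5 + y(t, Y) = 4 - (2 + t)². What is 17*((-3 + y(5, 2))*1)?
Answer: -901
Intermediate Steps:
y(t, Y) = -1 - (2 + t)² (y(t, Y) = -5 + (4 - (2 + t)²) = -1 - (2 + t)²)
17*((-3 + y(5, 2))*1) = 17*((-3 + (-1 - (2 + 5)²))*1) = 17*((-3 + (-1 - 1*7²))*1) = 17*((-3 + (-1 - 1*49))*1) = 17*((-3 + (-1 - 49))*1) = 17*((-3 - 50)*1) = 17*(-53*1) = 17*(-53) = -901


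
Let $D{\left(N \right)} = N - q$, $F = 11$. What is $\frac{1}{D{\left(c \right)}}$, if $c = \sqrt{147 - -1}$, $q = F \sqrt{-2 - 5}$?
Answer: $\frac{1}{2 \sqrt{37} - 11 i \sqrt{7}} \approx 0.012227 + 0.02925 i$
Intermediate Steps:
$q = 11 i \sqrt{7}$ ($q = 11 \sqrt{-2 - 5} = 11 \sqrt{-7} = 11 i \sqrt{7} \approx 29.103 i$)
$c = 2 \sqrt{37}$ ($c = \sqrt{147 + 1} = \sqrt{148} = 2 \sqrt{37} \approx 12.166$)
$D{\left(N \right)} = N - 11 i \sqrt{7}$
$\frac{1}{D{\left(c \right)}} = \frac{1}{2 \sqrt{37} - 11 i \sqrt{7}}$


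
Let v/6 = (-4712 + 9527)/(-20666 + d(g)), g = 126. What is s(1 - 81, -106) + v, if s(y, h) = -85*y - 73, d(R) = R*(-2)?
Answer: 70343248/10459 ≈ 6725.6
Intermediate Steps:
d(R) = -2*R
v = -14445/10459 (v = 6*((-4712 + 9527)/(-20666 - 2*126)) = 6*(4815/(-20666 - 252)) = 6*(4815/(-20918)) = 6*(4815*(-1/20918)) = 6*(-4815/20918) = -14445/10459 ≈ -1.3811)
s(y, h) = -73 - 85*y
s(1 - 81, -106) + v = (-73 - 85*(1 - 81)) - 14445/10459 = (-73 - 85*(-80)) - 14445/10459 = (-73 + 6800) - 14445/10459 = 6727 - 14445/10459 = 70343248/10459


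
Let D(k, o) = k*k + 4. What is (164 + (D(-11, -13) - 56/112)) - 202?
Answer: 173/2 ≈ 86.500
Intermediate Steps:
D(k, o) = 4 + k² (D(k, o) = k² + 4 = 4 + k²)
(164 + (D(-11, -13) - 56/112)) - 202 = (164 + ((4 + (-11)²) - 56/112)) - 202 = (164 + ((4 + 121) - 56*1/112)) - 202 = (164 + (125 - ½)) - 202 = (164 + 249/2) - 202 = 577/2 - 202 = 173/2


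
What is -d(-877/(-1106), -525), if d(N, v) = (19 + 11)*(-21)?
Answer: 630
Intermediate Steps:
d(N, v) = -630 (d(N, v) = 30*(-21) = -630)
-d(-877/(-1106), -525) = -1*(-630) = 630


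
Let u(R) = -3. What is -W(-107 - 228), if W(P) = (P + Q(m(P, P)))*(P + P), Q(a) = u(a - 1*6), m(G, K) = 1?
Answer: -226460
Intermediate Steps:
Q(a) = -3
W(P) = 2*P*(-3 + P) (W(P) = (P - 3)*(P + P) = (-3 + P)*(2*P) = 2*P*(-3 + P))
-W(-107 - 228) = -2*(-107 - 228)*(-3 + (-107 - 228)) = -2*(-335)*(-3 - 335) = -2*(-335)*(-338) = -1*226460 = -226460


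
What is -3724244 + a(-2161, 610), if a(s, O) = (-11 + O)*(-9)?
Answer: -3729635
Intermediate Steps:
a(s, O) = 99 - 9*O
-3724244 + a(-2161, 610) = -3724244 + (99 - 9*610) = -3724244 + (99 - 5490) = -3724244 - 5391 = -3729635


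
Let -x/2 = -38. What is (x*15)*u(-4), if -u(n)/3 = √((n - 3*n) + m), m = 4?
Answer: -6840*√3 ≈ -11847.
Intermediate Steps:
x = 76 (x = -2*(-38) = 76)
u(n) = -3*√(4 - 2*n) (u(n) = -3*√((n - 3*n) + 4) = -3*√(-2*n + 4) = -3*√(4 - 2*n))
(x*15)*u(-4) = (76*15)*(-3*√(4 - 2*(-4))) = 1140*(-3*√(4 + 8)) = 1140*(-6*√3) = -6840*√3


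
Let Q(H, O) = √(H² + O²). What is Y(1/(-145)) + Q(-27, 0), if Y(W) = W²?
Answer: 567676/21025 ≈ 27.000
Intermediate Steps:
Y(1/(-145)) + Q(-27, 0) = (1/(-145))² + √((-27)² + 0²) = (-1/145)² + √(729 + 0) = 1/21025 + √729 = 1/21025 + 27 = 567676/21025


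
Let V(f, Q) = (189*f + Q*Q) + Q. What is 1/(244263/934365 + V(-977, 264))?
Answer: -311455/35721626894 ≈ -8.7190e-6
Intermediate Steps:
V(f, Q) = Q + Q**2 + 189*f (V(f, Q) = (189*f + Q**2) + Q = (Q**2 + 189*f) + Q = Q + Q**2 + 189*f)
1/(244263/934365 + V(-977, 264)) = 1/(244263/934365 + (264 + 264**2 + 189*(-977))) = 1/(244263*(1/934365) + (264 + 69696 - 184653)) = 1/(81421/311455 - 114693) = 1/(-35721626894/311455) = -311455/35721626894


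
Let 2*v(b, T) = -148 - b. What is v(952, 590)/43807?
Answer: -550/43807 ≈ -0.012555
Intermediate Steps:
v(b, T) = -74 - b/2 (v(b, T) = (-148 - b)/2 = -74 - b/2)
v(952, 590)/43807 = (-74 - ½*952)/43807 = (-74 - 476)*(1/43807) = -550*1/43807 = -550/43807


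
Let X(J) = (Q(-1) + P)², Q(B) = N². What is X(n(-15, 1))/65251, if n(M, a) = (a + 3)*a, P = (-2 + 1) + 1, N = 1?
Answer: 1/65251 ≈ 1.5325e-5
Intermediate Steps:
P = 0 (P = -1 + 1 = 0)
n(M, a) = a*(3 + a) (n(M, a) = (3 + a)*a = a*(3 + a))
Q(B) = 1 (Q(B) = 1² = 1)
X(J) = 1 (X(J) = (1 + 0)² = 1² = 1)
X(n(-15, 1))/65251 = 1/65251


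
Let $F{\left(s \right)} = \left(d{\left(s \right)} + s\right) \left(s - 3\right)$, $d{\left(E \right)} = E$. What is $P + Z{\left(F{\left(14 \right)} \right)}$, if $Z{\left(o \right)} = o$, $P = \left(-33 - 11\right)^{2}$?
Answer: $2244$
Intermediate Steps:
$P = 1936$ ($P = \left(-44\right)^{2} = 1936$)
$F{\left(s \right)} = 2 s \left(-3 + s\right)$ ($F{\left(s \right)} = \left(s + s\right) \left(s - 3\right) = 2 s \left(-3 + s\right)$)
$P + Z{\left(F{\left(14 \right)} \right)} = 1936 + 2 \cdot 14 \left(-3 + 14\right) = 1936 + 2 \cdot 14 \cdot 11 = 1936 + 308 = 2244$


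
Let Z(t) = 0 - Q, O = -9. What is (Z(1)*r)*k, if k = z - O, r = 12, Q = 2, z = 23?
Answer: -768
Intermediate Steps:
Z(t) = -2 (Z(t) = 0 - 1*2 = 0 - 2 = -2)
k = 32 (k = 23 - 1*(-9) = 23 + 9 = 32)
(Z(1)*r)*k = -2*12*32 = -24*32 = -768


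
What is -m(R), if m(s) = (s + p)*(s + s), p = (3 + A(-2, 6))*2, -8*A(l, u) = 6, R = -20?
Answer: -620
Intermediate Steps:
A(l, u) = -¾ (A(l, u) = -⅛*6 = -¾)
p = 9/2 (p = (3 - ¾)*2 = (9/4)*2 = 9/2 ≈ 4.5000)
m(s) = 2*s*(9/2 + s) (m(s) = (s + 9/2)*(s + s) = (9/2 + s)*(2*s) = 2*s*(9/2 + s))
-m(R) = -(-20)*(9 + 2*(-20)) = -(-20)*(9 - 40) = -(-20)*(-31) = -1*620 = -620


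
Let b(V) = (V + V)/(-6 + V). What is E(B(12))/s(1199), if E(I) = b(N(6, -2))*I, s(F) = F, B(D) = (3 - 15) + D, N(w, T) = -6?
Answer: 0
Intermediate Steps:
B(D) = -12 + D
b(V) = 2*V/(-6 + V) (b(V) = (2*V)/(-6 + V) = 2*V/(-6 + V))
E(I) = I (E(I) = (2*(-6)/(-6 - 6))*I = (2*(-6)/(-12))*I = (2*(-6)*(-1/12))*I = 1*I = I)
E(B(12))/s(1199) = (-12 + 12)/1199 = 0*(1/1199) = 0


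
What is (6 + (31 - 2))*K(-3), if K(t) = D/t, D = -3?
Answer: 35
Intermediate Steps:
K(t) = -3/t
(6 + (31 - 2))*K(-3) = (6 + (31 - 2))*(-3/(-3)) = (6 + 29)*(-3*(-1/3)) = 35*1 = 35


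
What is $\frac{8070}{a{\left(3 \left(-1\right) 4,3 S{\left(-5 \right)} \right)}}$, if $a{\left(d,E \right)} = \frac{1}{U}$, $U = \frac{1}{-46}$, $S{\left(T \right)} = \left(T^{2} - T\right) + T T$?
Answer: $- \frac{4035}{23} \approx -175.43$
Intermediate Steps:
$S{\left(T \right)} = - T + 2 T^{2}$ ($S{\left(T \right)} = \left(T^{2} - T\right) + T^{2} = - T + 2 T^{2}$)
$U = - \frac{1}{46} \approx -0.021739$
$a{\left(d,E \right)} = -46$ ($a{\left(d,E \right)} = \frac{1}{- \frac{1}{46}} = -46$)
$\frac{8070}{a{\left(3 \left(-1\right) 4,3 S{\left(-5 \right)} \right)}} = \frac{8070}{-46} = 8070 \left(- \frac{1}{46}\right) = - \frac{4035}{23}$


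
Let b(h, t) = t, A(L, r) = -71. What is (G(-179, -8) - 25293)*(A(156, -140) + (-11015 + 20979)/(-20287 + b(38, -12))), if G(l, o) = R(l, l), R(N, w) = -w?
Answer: 687646434/383 ≈ 1.7954e+6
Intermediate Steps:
G(l, o) = -l
(G(-179, -8) - 25293)*(A(156, -140) + (-11015 + 20979)/(-20287 + b(38, -12))) = (-1*(-179) - 25293)*(-71 + (-11015 + 20979)/(-20287 - 12)) = (179 - 25293)*(-71 + 9964/(-20299)) = -25114*(-71 + 9964*(-1/20299)) = -25114*(-71 - 188/383) = -25114*(-27381/383) = 687646434/383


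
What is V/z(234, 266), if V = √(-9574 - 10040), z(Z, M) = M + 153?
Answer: I*√19614/419 ≈ 0.33425*I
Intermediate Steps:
z(Z, M) = 153 + M
V = I*√19614 (V = √(-19614) = I*√19614 ≈ 140.05*I)
V/z(234, 266) = (I*√19614)/(153 + 266) = (I*√19614)/419 = (I*√19614)*(1/419) = I*√19614/419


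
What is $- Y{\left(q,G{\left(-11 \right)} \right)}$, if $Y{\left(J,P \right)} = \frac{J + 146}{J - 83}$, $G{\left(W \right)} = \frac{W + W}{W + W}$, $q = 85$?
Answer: $- \frac{231}{2} \approx -115.5$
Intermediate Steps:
$G{\left(W \right)} = 1$ ($G{\left(W \right)} = \frac{2 W}{2 W} = 2 W \frac{1}{2 W} = 1$)
$Y{\left(J,P \right)} = \frac{146 + J}{-83 + J}$
$- Y{\left(q,G{\left(-11 \right)} \right)} = - \frac{146 + 85}{-83 + 85} = - \frac{231}{2}$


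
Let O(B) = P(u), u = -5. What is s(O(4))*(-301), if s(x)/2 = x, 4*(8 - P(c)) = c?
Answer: -11137/2 ≈ -5568.5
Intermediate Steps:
P(c) = 8 - c/4
O(B) = 37/4 (O(B) = 8 - ¼*(-5) = 8 + 5/4 = 37/4)
s(x) = 2*x
s(O(4))*(-301) = (2*(37/4))*(-301) = (37/2)*(-301) = -11137/2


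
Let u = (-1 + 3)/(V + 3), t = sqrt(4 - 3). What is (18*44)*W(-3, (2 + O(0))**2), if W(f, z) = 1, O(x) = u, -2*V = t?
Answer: 792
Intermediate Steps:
t = 1 (t = sqrt(1) = 1)
V = -1/2 (V = -1/2*1 = -1/2 ≈ -0.50000)
u = 4/5 (u = (-1 + 3)/(-1/2 + 3) = 2/(5/2) = 2*(2/5) = 4/5 ≈ 0.80000)
O(x) = 4/5
(18*44)*W(-3, (2 + O(0))**2) = (18*44)*1 = 792*1 = 792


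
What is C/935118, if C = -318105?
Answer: -35345/103902 ≈ -0.34018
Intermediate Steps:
C/935118 = -318105/935118 = -318105*1/935118 = -35345/103902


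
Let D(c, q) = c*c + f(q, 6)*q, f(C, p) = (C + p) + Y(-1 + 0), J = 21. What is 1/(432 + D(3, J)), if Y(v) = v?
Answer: 1/987 ≈ 0.0010132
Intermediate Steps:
f(C, p) = -1 + C + p (f(C, p) = (C + p) + (-1 + 0) = (C + p) - 1 = -1 + C + p)
D(c, q) = c² + q*(5 + q) (D(c, q) = c*c + (-1 + q + 6)*q = c² + (5 + q)*q = c² + q*(5 + q))
1/(432 + D(3, J)) = 1/(432 + (3² + 21*(5 + 21))) = 1/(432 + (9 + 21*26)) = 1/(432 + (9 + 546)) = 1/(432 + 555) = 1/987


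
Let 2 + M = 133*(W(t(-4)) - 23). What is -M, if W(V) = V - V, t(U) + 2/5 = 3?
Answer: 3061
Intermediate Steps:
t(U) = 13/5 (t(U) = -⅖ + 3 = 13/5)
W(V) = 0
M = -3061 (M = -2 + 133*(0 - 23) = -2 + 133*(-23) = -2 - 3059 = -3061)
-M = -1*(-3061) = 3061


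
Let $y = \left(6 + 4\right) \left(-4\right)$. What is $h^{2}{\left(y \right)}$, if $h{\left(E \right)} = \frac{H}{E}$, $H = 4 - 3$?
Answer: $\frac{1}{1600} \approx 0.000625$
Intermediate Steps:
$y = -40$ ($y = 10 \left(-4\right) = -40$)
$H = 1$ ($H = 4 - 3 = 1$)
$h{\left(E \right)} = \frac{1}{E}$ ($h{\left(E \right)} = 1 \frac{1}{E} = \frac{1}{E}$)
$h^{2}{\left(y \right)} = \left(\frac{1}{-40}\right)^{2} = \left(- \frac{1}{40}\right)^{2} = \frac{1}{1600}$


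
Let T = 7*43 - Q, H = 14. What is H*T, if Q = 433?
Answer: -1848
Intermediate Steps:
T = -132 (T = 7*43 - 1*433 = 301 - 433 = -132)
H*T = 14*(-132) = -1848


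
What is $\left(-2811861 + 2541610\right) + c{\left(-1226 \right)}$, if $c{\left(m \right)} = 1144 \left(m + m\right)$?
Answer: $-3075339$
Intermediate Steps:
$c{\left(m \right)} = 2288 m$ ($c{\left(m \right)} = 1144 \cdot 2 m = 2288 m$)
$\left(-2811861 + 2541610\right) + c{\left(-1226 \right)} = \left(-2811861 + 2541610\right) + 2288 \left(-1226\right) = -270251 - 2805088 = -3075339$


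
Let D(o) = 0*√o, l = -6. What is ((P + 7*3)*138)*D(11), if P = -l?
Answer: 0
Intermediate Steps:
P = 6 (P = -1*(-6) = 6)
D(o) = 0
((P + 7*3)*138)*D(11) = ((6 + 7*3)*138)*0 = ((6 + 21)*138)*0 = (27*138)*0 = 3726*0 = 0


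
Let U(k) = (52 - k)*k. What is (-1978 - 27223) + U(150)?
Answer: -43901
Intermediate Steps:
U(k) = k*(52 - k)
(-1978 - 27223) + U(150) = (-1978 - 27223) + 150*(52 - 1*150) = -29201 + 150*(52 - 150) = -29201 + 150*(-98) = -29201 - 14700 = -43901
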